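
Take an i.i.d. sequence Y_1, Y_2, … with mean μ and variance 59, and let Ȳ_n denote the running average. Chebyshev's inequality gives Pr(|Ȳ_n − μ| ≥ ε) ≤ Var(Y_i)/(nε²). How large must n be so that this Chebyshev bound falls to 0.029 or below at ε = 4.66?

94

Require 59/(n·4.66²) ≤ 0.029, i.e. n ≥ 59/(0.029·4.66²) = 93.688.
The smallest integer n is 94.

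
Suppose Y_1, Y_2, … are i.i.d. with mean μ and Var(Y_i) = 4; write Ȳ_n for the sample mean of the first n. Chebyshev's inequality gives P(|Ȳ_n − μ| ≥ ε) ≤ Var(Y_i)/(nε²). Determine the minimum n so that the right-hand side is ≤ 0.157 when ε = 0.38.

177

Require 4/(n·0.38²) ≤ 0.157, i.e. n ≥ 4/(0.157·0.38²) = 176.438.
The smallest integer n is 177.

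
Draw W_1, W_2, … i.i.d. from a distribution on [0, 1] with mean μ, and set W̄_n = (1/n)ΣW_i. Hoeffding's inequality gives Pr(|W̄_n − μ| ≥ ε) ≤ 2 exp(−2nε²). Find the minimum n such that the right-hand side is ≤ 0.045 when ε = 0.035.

Require 2·exp(−2nε²) ≤ 0.045, i.e. 2nε² ≥ ln(2/0.045) = 3.794240.
So n ≥ 3.794240 / (2·0.035²) = 1548.669.
The smallest integer n is 1549.

1549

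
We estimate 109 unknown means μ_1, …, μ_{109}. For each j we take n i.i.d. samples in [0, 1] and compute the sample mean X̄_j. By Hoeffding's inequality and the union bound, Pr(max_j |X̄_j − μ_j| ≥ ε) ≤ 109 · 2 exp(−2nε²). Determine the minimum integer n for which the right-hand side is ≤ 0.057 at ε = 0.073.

Need 2·109·exp(−2nε²) ≤ 0.057, i.e. exp(−2nε²) ≤ 0.057/218.
So 2nε² ≥ ln(218/0.057) = 8.249199.
Hence n ≥ 8.249199/(2·0.073²) = 773.991.
The smallest integer n is 774.

774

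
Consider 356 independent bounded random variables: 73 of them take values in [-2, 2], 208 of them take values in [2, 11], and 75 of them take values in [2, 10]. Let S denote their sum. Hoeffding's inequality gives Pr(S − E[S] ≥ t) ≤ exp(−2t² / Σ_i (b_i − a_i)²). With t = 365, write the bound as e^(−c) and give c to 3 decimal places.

Σ(b_i − a_i)² = 73·4² + 208·9² + 75·8² = 22816.
c = 2t² / 22816 = 2·365² / 22816 = 11.6782.

11.678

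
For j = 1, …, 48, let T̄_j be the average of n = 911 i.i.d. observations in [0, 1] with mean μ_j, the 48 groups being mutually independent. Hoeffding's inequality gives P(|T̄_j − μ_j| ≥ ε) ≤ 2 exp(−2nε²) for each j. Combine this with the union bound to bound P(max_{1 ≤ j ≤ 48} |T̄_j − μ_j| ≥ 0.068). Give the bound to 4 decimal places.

0.0211

Per-experiment Hoeffding bound: 2·exp(−2·911·0.068²) = 2·exp(−8.42493) = 0.00043866.
Union bound over 48 events: 48·0.00043866 = 0.02106.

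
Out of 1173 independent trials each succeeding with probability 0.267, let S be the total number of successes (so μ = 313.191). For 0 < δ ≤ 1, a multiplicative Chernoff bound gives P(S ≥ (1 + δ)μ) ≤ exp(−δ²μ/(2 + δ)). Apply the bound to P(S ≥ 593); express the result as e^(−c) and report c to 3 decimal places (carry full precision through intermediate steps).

86.398

Write 593 = (1 + δ)μ, so δ = 593/313.191 − 1 = 0.8934133…
Then the exponent is δ²μ/(2 + δ) = (593 − μ)² / (μ·(2 + δ)) = 86.397985.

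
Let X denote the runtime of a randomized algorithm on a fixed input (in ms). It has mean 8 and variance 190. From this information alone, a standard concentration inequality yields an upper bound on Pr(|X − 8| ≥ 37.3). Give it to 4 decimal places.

0.1366

Mean and variance are known, so Chebyshev's inequality applies.
Chebyshev: Pr(|X − μ| ≥ t) ≤ Var(X)/t².
Bound = 190 / 1391.29 = 0.1366.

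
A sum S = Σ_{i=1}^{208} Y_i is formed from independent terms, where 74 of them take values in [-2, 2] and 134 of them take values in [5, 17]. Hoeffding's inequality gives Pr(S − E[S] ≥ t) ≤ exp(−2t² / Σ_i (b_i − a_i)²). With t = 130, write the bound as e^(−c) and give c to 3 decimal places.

Σ(b_i − a_i)² = 74·4² + 134·12² = 20480.
c = 2t² / 20480 = 2·130² / 20480 = 1.6504.

1.650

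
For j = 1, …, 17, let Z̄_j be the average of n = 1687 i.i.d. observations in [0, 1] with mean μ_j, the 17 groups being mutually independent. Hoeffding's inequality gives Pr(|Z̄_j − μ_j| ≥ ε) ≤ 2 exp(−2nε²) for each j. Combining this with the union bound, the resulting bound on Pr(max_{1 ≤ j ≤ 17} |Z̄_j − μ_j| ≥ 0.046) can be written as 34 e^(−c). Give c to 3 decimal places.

Union bound over the 17 events: Pr(max_{1 ≤ j ≤ 17} |Z̄_j − μ_j| ≥ 0.046) ≤ 17·2·exp(−2nε²) = 34 exp(−2·1687·0.046²).
So c = 2·1687·0.046² = 7.1394.

7.139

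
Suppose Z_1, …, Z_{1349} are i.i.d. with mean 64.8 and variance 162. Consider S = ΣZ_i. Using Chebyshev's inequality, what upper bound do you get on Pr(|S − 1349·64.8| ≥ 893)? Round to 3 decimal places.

0.274

Var(S) = n·Var(Z_i) = 1349·162 = 218538.
Chebyshev: Pr(|S − 1349·64.8| ≥ 893) ≤ Var(S)/893² = 218538/797449 = 0.2740.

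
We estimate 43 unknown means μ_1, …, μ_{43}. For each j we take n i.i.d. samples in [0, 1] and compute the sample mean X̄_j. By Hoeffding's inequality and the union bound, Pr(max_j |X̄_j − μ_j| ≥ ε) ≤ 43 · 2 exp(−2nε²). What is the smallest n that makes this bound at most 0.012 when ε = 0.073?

Need 2·43·exp(−2nε²) ≤ 0.012, i.e. exp(−2nε²) ≤ 0.012/86.
So 2nε² ≥ ln(86/0.012) = 8.877196.
Hence n ≥ 8.877196/(2·0.073²) = 832.914.
The smallest integer n is 833.

833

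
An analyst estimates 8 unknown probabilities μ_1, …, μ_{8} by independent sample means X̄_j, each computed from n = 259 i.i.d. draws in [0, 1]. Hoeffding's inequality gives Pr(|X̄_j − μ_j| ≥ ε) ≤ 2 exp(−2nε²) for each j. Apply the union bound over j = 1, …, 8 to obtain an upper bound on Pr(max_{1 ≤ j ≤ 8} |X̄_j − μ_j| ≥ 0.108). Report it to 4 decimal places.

0.0380

Per-experiment Hoeffding bound: 2·exp(−2·259·0.108²) = 2·exp(−6.04195) = 0.0047538.
Union bound over 8 events: 8·0.0047538 = 0.03803.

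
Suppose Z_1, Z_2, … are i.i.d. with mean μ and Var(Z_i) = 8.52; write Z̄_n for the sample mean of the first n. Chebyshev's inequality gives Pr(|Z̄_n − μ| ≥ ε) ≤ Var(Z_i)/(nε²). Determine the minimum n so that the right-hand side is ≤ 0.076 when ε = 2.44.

19

Require 8.52/(n·2.44²) ≤ 0.076, i.e. n ≥ 8.52/(0.076·2.44²) = 18.830.
The smallest integer n is 19.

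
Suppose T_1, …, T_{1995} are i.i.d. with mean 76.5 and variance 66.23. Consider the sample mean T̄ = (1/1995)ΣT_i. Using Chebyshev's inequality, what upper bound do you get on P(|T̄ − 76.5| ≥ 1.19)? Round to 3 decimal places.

Var(T̄) = Var(T_i)/n = 66.23/1995 = 0.033198.
Chebyshev: P(|T̄ − 76.5| ≥ 1.19) ≤ Var(T̄)/(1.19)² = 66.23/(1995·1.19²) = 0.0234.

0.023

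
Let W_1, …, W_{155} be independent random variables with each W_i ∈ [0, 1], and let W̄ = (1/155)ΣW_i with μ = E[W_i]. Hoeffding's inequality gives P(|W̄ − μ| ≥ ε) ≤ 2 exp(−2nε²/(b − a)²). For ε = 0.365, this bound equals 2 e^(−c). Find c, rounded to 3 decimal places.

41.300

c = 2nε²/(b − a)² = 2·155·0.365² / 1² = 41.2998.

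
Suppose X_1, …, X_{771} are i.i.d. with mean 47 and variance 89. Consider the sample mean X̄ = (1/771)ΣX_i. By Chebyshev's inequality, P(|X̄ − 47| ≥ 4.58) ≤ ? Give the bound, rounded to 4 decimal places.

Var(X̄) = Var(X_i)/n = 89/771 = 0.11543.
Chebyshev: P(|X̄ − 47| ≥ 4.58) ≤ Var(X̄)/(4.58)² = 89/(771·4.58²) = 0.0055.

0.0055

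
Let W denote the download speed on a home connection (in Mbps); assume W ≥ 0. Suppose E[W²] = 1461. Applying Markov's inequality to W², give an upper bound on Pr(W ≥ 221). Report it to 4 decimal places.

Since W ≥ 0, the event {W ≥ 221} is the same as {W² ≥ 48841}.
Markov's inequality applied to W² gives Pr(W² ≥ 48841) ≤ E[W²]/48841 = 1461/48841 = 0.0299.

0.0299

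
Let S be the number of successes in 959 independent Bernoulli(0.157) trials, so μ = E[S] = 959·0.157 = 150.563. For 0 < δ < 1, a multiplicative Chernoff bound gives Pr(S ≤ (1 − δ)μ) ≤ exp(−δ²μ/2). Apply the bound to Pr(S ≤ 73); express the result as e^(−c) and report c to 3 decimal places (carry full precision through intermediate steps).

19.978

Write 73 = (1 − δ)μ, so δ = 1 − 73/150.563 = 0.5151531…
Then the exponent is δ²μ/2 = (μ − 73)²/(2μ) = 19.978411.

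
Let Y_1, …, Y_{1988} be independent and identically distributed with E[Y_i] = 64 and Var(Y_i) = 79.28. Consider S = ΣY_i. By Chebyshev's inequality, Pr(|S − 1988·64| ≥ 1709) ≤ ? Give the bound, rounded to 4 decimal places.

0.0540

Var(S) = n·Var(Y_i) = 1988·79.28 = 157608.64.
Chebyshev: Pr(|S − 1988·64| ≥ 1709) ≤ Var(S)/1709² = 157608.64/2920681 = 0.0540.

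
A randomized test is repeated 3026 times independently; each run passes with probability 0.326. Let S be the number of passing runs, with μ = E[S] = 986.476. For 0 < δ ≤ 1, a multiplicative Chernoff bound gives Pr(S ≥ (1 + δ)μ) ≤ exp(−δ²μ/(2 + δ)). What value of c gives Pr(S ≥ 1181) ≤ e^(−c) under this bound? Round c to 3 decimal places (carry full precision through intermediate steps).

17.458

Write 1181 = (1 + δ)μ, so δ = 1181/986.476 − 1 = 0.1971908…
Then the exponent is δ²μ/(2 + δ) = (1181 − μ)² / (μ·(2 + δ)) = 17.457903.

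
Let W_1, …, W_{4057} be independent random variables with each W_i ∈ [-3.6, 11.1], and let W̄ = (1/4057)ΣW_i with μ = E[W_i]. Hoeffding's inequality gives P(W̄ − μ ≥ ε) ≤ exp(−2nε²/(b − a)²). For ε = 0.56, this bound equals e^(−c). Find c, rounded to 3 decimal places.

c = 2nε²/(b − a)² = 2·4057·0.56² / 14.7² = 11.7754.

11.775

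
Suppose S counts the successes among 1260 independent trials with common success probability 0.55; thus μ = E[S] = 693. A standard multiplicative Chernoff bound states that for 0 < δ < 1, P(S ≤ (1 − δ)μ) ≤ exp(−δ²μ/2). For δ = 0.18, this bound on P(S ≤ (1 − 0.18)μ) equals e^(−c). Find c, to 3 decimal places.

11.227

c = δ²μ/2 = 0.18²·693/2 = 11.2266.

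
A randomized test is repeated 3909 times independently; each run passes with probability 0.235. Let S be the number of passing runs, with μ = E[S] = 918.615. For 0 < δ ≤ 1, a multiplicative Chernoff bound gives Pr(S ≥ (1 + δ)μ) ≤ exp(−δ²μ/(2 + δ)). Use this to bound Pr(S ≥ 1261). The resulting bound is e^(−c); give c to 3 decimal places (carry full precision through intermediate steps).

53.784

Write 1261 = (1 + δ)μ, so δ = 1261/918.615 − 1 = 0.3727187…
Then the exponent is δ²μ/(2 + δ) = (1261 − μ)² / (μ·(2 + δ)) = 53.783576.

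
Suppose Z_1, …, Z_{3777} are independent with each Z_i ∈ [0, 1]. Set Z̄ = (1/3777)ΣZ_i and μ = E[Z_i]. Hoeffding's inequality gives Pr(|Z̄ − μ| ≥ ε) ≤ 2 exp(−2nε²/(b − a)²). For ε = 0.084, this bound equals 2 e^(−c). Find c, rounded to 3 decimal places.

c = 2nε²/(b − a)² = 2·3777·0.084² / 1² = 53.3010.

53.301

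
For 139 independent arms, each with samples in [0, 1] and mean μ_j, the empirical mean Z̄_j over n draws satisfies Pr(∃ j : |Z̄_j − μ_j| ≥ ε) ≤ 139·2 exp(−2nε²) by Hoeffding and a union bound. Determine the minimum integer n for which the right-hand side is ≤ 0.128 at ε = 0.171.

Need 2·139·exp(−2nε²) ≤ 0.128, i.e. exp(−2nε²) ≤ 0.128/278.
So 2nε² ≥ ln(278/0.128) = 7.683346.
Hence n ≥ 7.683346/(2·0.171²) = 131.380.
The smallest integer n is 132.

132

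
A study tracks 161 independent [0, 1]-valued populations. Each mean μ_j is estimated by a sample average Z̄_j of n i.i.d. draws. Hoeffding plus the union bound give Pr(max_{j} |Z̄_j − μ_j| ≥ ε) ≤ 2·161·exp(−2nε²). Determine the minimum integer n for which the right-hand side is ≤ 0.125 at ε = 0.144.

190

Need 2·161·exp(−2nε²) ≤ 0.125, i.e. exp(−2nε²) ≤ 0.125/322.
So 2nε² ≥ ln(322/0.125) = 7.853993.
Hence n ≥ 7.853993/(2·0.144²) = 189.381.
The smallest integer n is 190.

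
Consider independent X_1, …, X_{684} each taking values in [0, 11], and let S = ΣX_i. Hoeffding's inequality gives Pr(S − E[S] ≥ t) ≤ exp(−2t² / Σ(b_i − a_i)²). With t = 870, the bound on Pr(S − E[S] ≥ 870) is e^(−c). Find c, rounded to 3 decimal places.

Σ(b_i − a_i)² = 684·(11)² = 82764.
c = 2t²/82764 = 2·870²/82764 = 18.2906.

18.291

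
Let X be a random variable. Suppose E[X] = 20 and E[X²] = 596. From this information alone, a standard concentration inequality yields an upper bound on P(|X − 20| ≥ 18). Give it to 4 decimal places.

0.6049

The first two moments determine the variance, so Chebyshev's inequality is the sharpest standard bound available.
Var(X) = E[X²] − (E[X])² = 596 − 400 = 196.
Chebyshev's inequality: P(|X − μ| ≥ t) ≤ Var(X)/t² = 196/324 = 0.6049.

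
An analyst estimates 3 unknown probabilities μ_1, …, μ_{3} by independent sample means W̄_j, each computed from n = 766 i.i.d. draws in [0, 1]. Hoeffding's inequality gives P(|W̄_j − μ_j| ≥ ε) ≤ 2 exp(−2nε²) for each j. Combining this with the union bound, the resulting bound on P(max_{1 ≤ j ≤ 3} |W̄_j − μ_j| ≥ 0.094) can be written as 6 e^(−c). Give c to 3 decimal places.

Union bound over the 3 events: P(max_{1 ≤ j ≤ 3} |W̄_j − μ_j| ≥ 0.094) ≤ 3·2·exp(−2nε²) = 6 exp(−2·766·0.094²).
So c = 2·766·0.094² = 13.5368.

13.537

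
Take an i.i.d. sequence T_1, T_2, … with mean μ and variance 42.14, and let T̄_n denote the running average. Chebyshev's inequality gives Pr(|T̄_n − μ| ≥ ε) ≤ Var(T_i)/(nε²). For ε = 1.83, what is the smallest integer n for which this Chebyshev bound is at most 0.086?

Require 42.14/(n·1.83²) ≤ 0.086, i.e. n ≥ 42.14/(0.086·1.83²) = 146.317.
The smallest integer n is 147.

147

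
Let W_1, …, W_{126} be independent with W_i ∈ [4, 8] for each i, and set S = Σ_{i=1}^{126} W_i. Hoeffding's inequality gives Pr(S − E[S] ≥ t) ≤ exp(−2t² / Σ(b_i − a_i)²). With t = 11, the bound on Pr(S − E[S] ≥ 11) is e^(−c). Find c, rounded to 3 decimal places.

Σ(b_i − a_i)² = 126·(4)² = 2016.
c = 2t²/2016 = 2·11²/2016 = 0.1200.

0.120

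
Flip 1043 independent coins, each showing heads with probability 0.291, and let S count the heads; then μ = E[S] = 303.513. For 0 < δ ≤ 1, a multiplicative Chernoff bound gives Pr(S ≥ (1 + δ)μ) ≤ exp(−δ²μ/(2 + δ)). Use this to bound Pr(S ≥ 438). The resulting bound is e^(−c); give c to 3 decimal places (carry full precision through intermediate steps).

24.392

Write 438 = (1 + δ)μ, so δ = 438/303.513 − 1 = 0.4431013…
Then the exponent is δ²μ/(2 + δ) = (438 − μ)² / (μ·(2 + δ)) = 24.391687.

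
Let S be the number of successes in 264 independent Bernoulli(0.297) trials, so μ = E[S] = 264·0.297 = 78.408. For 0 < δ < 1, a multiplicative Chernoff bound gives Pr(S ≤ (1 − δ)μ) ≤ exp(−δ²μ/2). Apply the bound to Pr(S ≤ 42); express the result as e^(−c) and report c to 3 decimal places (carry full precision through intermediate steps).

8.453

Write 42 = (1 − δ)μ, so δ = 1 − 42/78.408 = 0.4643404…
Then the exponent is δ²μ/2 = (μ − 42)²/(2μ) = 8.452852.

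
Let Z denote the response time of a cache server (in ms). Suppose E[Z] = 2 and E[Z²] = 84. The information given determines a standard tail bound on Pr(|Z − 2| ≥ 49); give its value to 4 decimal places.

0.0333

The first two moments determine the variance, so Chebyshev's inequality is the sharpest standard bound available.
Var(Z) = E[Z²] − (E[Z])² = 84 − 4 = 80.
Chebyshev's inequality: Pr(|Z − μ| ≥ t) ≤ Var(Z)/t² = 80/2401 = 0.0333.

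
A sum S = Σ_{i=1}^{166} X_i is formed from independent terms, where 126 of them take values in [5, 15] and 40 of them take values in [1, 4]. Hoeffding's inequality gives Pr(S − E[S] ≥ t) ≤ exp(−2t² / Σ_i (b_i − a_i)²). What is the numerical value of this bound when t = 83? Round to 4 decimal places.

0.3454

Σ(b_i − a_i)² = 126·10² + 40·3² = 12960.
Exponent = 2·83² / 12960 = 1.06312.
Bound = exp(−1.06312) = 0.34538.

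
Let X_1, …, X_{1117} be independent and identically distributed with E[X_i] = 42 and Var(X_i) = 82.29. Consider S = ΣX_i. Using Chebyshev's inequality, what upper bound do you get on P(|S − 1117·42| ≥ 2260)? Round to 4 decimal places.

0.0180

Var(S) = n·Var(X_i) = 1117·82.29 = 91917.93.
Chebyshev: P(|S − 1117·42| ≥ 2260) ≤ Var(S)/2260² = 91917.93/5107600 = 0.0180.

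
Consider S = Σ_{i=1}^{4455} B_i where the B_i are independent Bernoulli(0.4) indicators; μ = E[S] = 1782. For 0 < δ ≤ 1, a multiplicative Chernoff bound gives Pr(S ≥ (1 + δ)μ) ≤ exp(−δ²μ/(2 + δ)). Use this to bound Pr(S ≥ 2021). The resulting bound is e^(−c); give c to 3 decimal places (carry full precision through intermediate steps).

15.020

Write 2021 = (1 + δ)μ, so δ = 2021/1782 − 1 = 0.134119…
Then the exponent is δ²μ/(2 + δ) = (2021 − μ)² / (μ·(2 + δ)) = 15.019984.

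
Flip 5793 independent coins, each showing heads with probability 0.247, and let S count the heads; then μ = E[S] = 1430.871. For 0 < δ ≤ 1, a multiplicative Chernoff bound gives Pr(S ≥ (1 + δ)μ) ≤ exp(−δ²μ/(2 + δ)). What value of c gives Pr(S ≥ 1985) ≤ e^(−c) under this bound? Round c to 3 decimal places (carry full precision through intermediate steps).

Write 1985 = (1 + δ)μ, so δ = 1985/1430.871 − 1 = 0.3872669…
Then the exponent is δ²μ/(2 + δ) = (1985 − μ)² / (μ·(2 + δ)) = 89.891846.

89.892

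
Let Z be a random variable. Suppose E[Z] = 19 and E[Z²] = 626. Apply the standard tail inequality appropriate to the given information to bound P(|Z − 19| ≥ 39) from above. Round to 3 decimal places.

0.174

The first two moments determine the variance, so Chebyshev's inequality is the sharpest standard bound available.
Var(Z) = E[Z²] − (E[Z])² = 626 − 361 = 265.
Chebyshev's inequality: P(|Z − μ| ≥ t) ≤ Var(Z)/t² = 265/1521 = 0.1742.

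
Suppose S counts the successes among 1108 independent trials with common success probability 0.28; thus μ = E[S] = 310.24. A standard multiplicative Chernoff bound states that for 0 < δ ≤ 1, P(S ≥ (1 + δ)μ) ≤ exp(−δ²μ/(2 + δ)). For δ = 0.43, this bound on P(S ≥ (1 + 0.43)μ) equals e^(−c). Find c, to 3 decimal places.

23.606

c = δ²μ/(2 + δ) = 0.43²·310.24/(2 + 0.43) = 23.6063.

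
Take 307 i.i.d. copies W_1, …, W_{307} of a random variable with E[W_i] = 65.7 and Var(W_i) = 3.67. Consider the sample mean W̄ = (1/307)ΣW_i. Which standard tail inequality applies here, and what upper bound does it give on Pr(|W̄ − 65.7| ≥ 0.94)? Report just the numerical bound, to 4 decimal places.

0.0135

With mean and variance of each term known, Chebyshev's inequality bounds the deviation of the sum (or sample mean).
Var(W̄) = Var(W_i)/n = 3.67/307 = 0.011954.
Chebyshev: Pr(|W̄ − 65.7| ≥ 0.94) ≤ Var(W̄)/(0.94)² = 3.67/(307·0.94²) = 0.0135.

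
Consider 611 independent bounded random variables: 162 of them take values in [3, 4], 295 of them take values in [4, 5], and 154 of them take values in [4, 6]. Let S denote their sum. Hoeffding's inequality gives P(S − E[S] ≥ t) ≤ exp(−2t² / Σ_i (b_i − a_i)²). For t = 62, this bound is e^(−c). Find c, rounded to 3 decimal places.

Σ(b_i − a_i)² = 162·1² + 295·1² + 154·2² = 1073.
c = 2t² / 1073 = 2·62² / 1073 = 7.1650.

7.165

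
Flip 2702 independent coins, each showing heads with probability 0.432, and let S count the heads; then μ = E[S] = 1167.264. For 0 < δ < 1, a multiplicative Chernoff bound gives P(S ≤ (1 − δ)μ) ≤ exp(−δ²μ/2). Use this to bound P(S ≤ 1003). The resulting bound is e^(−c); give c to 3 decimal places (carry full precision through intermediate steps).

Write 1003 = (1 − δ)μ, so δ = 1 − 1003/1167.264 = 0.1407257…
Then the exponent is δ²μ/2 = (μ − 1003)²/(2μ) = 11.558080.

11.558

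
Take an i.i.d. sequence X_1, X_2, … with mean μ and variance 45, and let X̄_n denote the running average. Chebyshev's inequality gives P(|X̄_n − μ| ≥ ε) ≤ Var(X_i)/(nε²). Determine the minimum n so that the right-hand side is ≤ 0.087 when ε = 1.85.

Require 45/(n·1.85²) ≤ 0.087, i.e. n ≥ 45/(0.087·1.85²) = 151.130.
The smallest integer n is 152.

152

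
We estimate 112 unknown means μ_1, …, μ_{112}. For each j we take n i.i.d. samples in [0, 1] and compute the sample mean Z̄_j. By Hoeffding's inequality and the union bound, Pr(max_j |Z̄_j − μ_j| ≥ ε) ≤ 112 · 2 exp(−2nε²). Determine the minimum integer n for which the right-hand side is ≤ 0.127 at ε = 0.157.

Need 2·112·exp(−2nε²) ≤ 0.127, i.e. exp(−2nε²) ≤ 0.127/224.
So 2nε² ≥ ln(224/0.127) = 7.475214.
Hence n ≥ 7.475214/(2·0.157²) = 151.633.
The smallest integer n is 152.

152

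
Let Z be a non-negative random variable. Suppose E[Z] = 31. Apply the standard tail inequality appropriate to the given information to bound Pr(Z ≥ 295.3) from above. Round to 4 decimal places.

Only the mean of a non-negative variable is known, so Markov's inequality is the applicable tail bound.
Markov's inequality: for a non-negative random variable, Pr(Z ≥ a) ≤ E[Z]/a.
Here E[Z] = 31 and a = 295.3, so the bound is 31/295.3 = 0.1050.

0.1050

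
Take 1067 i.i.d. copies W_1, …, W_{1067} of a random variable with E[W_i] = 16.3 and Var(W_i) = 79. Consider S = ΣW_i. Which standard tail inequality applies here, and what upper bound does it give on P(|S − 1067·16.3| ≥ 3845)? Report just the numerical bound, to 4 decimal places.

0.0057

With mean and variance of each term known, Chebyshev's inequality bounds the deviation of the sum (or sample mean).
Var(S) = n·Var(W_i) = 1067·79 = 84293.
Chebyshev: P(|S − 1067·16.3| ≥ 3845) ≤ Var(S)/3845² = 84293/14784025 = 0.0057.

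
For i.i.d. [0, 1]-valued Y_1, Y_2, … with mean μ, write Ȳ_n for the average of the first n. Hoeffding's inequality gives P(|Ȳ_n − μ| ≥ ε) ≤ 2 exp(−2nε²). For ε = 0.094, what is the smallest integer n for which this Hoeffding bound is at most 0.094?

Require 2·exp(−2nε²) ≤ 0.094, i.e. 2nε² ≥ ln(2/0.094) = 3.057608.
So n ≥ 3.057608 / (2·0.094²) = 173.020.
The smallest integer n is 174.

174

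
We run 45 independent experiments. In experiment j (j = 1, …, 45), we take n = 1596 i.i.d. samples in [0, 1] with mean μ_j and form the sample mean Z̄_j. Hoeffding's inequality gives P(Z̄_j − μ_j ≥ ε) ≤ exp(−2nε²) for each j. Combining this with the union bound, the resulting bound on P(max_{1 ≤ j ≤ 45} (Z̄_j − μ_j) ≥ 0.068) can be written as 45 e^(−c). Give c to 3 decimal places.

14.760

Union bound over the 45 events: P(max_{1 ≤ j ≤ 45} (Z̄_j − μ_j) ≥ 0.068) ≤ 45·exp(−2nε²) = 45 exp(−2·1596·0.068²).
So c = 2·1596·0.068² = 14.7598.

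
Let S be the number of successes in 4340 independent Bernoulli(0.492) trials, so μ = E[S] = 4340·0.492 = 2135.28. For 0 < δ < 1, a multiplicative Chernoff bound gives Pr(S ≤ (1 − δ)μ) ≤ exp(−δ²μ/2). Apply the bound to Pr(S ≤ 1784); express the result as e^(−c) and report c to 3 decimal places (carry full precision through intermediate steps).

28.895

Write 1784 = (1 − δ)μ, so δ = 1 − 1784/2135.28 = 0.1645124…
Then the exponent is δ²μ/2 = (μ − 1784)²/(2μ) = 28.894955.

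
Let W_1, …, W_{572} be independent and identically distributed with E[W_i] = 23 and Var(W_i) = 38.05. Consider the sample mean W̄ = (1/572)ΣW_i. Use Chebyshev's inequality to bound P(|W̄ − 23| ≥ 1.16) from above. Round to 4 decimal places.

0.0494

Var(W̄) = Var(W_i)/n = 38.05/572 = 0.066521.
Chebyshev: P(|W̄ − 23| ≥ 1.16) ≤ Var(W̄)/(1.16)² = 38.05/(572·1.16²) = 0.0494.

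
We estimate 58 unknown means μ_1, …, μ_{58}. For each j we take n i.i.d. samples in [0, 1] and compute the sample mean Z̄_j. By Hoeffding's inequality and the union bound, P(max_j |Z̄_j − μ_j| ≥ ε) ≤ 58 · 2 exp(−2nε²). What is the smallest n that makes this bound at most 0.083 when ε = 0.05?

Need 2·58·exp(−2nε²) ≤ 0.083, i.e. exp(−2nε²) ≤ 0.083/116.
So 2nε² ≥ ln(116/0.083) = 7.242505.
Hence n ≥ 7.242505/(2·0.05²) = 1448.501.
The smallest integer n is 1449.

1449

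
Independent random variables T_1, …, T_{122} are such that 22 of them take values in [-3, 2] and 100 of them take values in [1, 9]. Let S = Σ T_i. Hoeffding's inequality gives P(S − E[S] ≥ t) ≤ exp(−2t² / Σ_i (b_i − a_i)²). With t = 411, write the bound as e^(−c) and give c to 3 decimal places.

Σ(b_i − a_i)² = 22·5² + 100·8² = 6950.
c = 2t² / 6950 = 2·411² / 6950 = 48.6104.

48.610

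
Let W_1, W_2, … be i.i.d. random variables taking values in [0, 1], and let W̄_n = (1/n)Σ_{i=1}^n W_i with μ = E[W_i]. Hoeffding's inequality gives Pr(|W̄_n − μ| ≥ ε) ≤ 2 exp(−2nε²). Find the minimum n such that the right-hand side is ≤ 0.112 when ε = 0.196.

Require 2·exp(−2nε²) ≤ 0.112, i.e. 2nε² ≥ ln(2/0.112) = 2.882404.
So n ≥ 2.882404 / (2·0.196²) = 37.516.
The smallest integer n is 38.

38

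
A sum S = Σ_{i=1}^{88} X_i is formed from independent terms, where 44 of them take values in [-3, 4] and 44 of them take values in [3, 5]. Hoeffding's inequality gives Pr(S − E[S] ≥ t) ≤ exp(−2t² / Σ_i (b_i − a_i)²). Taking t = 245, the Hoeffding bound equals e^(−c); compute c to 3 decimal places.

Σ(b_i − a_i)² = 44·7² + 44·2² = 2332.
c = 2t² / 2332 = 2·245² / 2332 = 51.4794.

51.479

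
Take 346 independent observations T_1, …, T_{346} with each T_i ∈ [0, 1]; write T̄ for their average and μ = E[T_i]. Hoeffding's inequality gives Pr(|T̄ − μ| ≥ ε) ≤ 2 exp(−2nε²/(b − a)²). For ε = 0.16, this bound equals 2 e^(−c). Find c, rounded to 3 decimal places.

c = 2nε²/(b − a)² = 2·346·0.16² / 1² = 17.7152.

17.715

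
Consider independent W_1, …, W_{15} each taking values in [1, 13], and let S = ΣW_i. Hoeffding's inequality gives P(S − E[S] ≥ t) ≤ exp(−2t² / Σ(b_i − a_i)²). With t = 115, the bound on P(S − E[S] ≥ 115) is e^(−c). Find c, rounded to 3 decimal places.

12.245

Σ(b_i − a_i)² = 15·(12)² = 2160.
c = 2t²/2160 = 2·115²/2160 = 12.2454.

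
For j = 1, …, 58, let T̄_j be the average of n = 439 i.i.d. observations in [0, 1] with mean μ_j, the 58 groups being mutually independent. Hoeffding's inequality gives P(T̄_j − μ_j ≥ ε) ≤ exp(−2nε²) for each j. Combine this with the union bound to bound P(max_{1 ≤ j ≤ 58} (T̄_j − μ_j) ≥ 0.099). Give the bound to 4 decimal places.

0.0106

Per-experiment Hoeffding bound: exp(−2·439·0.099²) = exp(−8.60528) = 0.00018314.
Union bound over 58 events: 58·0.00018314 = 0.01062.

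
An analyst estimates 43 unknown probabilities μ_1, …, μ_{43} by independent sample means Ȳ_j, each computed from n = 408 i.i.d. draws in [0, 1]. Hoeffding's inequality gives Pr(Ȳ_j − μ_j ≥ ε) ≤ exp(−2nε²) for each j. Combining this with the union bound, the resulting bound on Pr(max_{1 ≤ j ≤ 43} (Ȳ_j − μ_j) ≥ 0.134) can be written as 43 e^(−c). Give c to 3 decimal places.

14.652

Union bound over the 43 events: Pr(max_{1 ≤ j ≤ 43} (Ȳ_j − μ_j) ≥ 0.134) ≤ 43·exp(−2nε²) = 43 exp(−2·408·0.134²).
So c = 2·408·0.134² = 14.6521.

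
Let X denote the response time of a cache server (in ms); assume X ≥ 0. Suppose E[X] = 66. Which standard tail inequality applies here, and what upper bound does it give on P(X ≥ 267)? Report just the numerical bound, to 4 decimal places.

Only the mean of a non-negative variable is known, so Markov's inequality is the applicable tail bound.
Markov's inequality: for a non-negative random variable, P(X ≥ a) ≤ E[X]/a.
Here E[X] = 66 and a = 267, so the bound is 66/267 = 0.2472.

0.2472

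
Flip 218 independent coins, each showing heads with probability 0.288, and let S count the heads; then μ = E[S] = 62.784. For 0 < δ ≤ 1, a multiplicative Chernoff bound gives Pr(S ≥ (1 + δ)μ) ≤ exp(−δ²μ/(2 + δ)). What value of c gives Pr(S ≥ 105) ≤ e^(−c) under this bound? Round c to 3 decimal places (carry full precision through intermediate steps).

10.622

Write 105 = (1 + δ)μ, so δ = 105/62.784 − 1 = 0.6724006…
Then the exponent is δ²μ/(2 + δ) = (105 − μ)² / (μ·(2 + δ)) = 10.621934.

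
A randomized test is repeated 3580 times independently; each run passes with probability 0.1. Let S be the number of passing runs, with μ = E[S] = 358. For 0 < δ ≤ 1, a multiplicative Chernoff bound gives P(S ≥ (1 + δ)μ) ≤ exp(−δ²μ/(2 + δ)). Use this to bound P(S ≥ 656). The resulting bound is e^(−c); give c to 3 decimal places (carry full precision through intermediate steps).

Write 656 = (1 + δ)μ, so δ = 656/358 − 1 = 0.8324022…
Then the exponent is δ²μ/(2 + δ) = (656 − μ)² / (μ·(2 + δ)) = 87.577909.

87.578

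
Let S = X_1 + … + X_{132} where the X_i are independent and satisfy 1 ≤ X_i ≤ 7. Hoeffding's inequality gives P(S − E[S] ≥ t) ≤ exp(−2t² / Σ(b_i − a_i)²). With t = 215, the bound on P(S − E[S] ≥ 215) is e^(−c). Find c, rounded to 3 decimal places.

19.455

Σ(b_i − a_i)² = 132·(6)² = 4752.
c = 2t²/4752 = 2·215²/4752 = 19.4550.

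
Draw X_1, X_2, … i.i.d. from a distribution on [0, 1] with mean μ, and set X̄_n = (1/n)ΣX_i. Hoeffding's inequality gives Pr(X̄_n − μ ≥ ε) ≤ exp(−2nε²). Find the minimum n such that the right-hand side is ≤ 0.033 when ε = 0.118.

123

Require exp(−2nε²) ≤ 0.033, i.e. 2nε² ≥ ln(1/0.033) = 3.411248.
So n ≥ 3.411248 / (2·0.118²) = 122.495.
The smallest integer n is 123.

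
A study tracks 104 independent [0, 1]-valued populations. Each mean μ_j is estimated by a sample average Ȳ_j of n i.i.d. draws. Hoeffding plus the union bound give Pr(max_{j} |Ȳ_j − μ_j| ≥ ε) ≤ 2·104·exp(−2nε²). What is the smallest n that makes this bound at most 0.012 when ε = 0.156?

201

Need 2·104·exp(−2nε²) ≤ 0.012, i.e. exp(−2nε²) ≤ 0.012/208.
So 2nε² ≥ ln(208/0.012) = 9.760387.
Hence n ≥ 9.760387/(2·0.156²) = 200.534.
The smallest integer n is 201.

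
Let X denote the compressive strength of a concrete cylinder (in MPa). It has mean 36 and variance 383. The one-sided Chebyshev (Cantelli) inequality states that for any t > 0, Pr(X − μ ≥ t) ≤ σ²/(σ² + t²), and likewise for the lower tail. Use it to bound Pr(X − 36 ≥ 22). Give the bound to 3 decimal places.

0.442

Here σ² = 383 and t = 22, so σ² + t² = 867.
Cantelli's bound: 383/867 = 0.4418.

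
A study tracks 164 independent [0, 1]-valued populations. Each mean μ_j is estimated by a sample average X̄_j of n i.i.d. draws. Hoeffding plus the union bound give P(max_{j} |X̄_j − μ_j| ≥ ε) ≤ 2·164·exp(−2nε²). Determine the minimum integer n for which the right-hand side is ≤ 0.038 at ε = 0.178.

Need 2·164·exp(−2nε²) ≤ 0.038, i.e. exp(−2nε²) ≤ 0.038/328.
So 2nε² ≥ ln(328/0.038) = 9.063183.
Hence n ≥ 9.063183/(2·0.178²) = 143.025.
The smallest integer n is 144.

144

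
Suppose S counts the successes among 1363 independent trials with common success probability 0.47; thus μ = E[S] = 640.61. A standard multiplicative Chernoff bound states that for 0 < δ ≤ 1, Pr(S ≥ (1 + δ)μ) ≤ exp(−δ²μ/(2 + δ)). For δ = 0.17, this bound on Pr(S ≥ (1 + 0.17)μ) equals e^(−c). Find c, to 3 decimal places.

c = δ²μ/(2 + δ) = 0.17²·640.61/(2 + 0.17) = 8.5316.

8.532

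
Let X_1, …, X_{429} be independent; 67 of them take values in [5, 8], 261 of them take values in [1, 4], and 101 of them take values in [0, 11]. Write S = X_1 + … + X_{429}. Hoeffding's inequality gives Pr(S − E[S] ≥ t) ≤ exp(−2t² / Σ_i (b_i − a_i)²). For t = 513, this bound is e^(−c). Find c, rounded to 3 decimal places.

Σ(b_i − a_i)² = 67·3² + 261·3² + 101·11² = 15173.
c = 2t² / 15173 = 2·513² / 15173 = 34.6891.

34.689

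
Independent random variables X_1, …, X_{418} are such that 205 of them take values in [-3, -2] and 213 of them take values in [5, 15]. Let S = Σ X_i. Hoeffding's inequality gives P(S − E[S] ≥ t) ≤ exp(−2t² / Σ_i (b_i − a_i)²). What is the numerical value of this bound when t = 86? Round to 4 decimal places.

Σ(b_i − a_i)² = 205·1² + 213·10² = 21505.
Exponent = 2·86² / 21505 = 0.68784.
Bound = exp(−0.68784) = 0.50266.

0.5027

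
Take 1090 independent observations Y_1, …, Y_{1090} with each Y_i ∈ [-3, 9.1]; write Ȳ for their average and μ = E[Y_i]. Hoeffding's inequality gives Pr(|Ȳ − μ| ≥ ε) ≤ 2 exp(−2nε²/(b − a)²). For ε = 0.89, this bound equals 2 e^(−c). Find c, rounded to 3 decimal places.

11.794

c = 2nε²/(b − a)² = 2·1090·0.89² / 12.1² = 11.7941.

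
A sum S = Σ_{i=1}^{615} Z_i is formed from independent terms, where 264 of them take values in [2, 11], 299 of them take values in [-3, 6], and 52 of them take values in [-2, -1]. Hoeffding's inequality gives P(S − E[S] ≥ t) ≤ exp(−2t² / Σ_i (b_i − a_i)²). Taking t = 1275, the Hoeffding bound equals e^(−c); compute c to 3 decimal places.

Σ(b_i − a_i)² = 264·9² + 299·9² + 52·1² = 45655.
c = 2t² / 45655 = 2·1275² / 45655 = 71.2134.

71.213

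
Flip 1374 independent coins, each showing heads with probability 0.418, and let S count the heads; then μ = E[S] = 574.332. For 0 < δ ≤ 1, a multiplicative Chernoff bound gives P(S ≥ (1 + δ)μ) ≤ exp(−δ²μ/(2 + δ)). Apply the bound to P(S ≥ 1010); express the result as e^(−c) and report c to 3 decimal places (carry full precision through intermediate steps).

Write 1010 = (1 + δ)μ, so δ = 1010/574.332 − 1 = 0.7585647…
Then the exponent is δ²μ/(2 + δ) = (1010 − μ)² / (μ·(2 + δ)) = 119.802293.

119.802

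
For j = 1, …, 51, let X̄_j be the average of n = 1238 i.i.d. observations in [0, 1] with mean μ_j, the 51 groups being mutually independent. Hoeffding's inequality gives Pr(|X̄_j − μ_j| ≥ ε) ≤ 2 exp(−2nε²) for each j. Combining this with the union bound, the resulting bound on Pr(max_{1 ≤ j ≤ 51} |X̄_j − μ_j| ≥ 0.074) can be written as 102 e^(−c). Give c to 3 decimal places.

13.559

Union bound over the 51 events: Pr(max_{1 ≤ j ≤ 51} |X̄_j − μ_j| ≥ 0.074) ≤ 51·2·exp(−2nε²) = 102 exp(−2·1238·0.074²).
So c = 2·1238·0.074² = 13.5586.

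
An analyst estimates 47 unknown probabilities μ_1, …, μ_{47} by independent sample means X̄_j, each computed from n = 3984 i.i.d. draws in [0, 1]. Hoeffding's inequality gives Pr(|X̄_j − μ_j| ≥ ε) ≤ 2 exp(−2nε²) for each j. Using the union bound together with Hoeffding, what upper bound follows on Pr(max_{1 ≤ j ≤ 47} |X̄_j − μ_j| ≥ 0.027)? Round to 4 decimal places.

0.2821

Per-experiment Hoeffding bound: 2·exp(−2·3984·0.027²) = 2·exp(−5.80867) = 0.0060028.
Union bound over 47 events: 47·0.0060028 = 0.28213.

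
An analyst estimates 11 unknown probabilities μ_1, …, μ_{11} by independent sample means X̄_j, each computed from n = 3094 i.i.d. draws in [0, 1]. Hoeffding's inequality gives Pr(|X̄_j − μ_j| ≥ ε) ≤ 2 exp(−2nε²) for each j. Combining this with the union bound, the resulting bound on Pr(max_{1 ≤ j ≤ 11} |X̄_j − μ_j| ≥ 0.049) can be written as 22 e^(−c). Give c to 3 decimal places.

Union bound over the 11 events: Pr(max_{1 ≤ j ≤ 11} |X̄_j − μ_j| ≥ 0.049) ≤ 11·2·exp(−2nε²) = 22 exp(−2·3094·0.049²).
So c = 2·3094·0.049² = 14.8574.

14.857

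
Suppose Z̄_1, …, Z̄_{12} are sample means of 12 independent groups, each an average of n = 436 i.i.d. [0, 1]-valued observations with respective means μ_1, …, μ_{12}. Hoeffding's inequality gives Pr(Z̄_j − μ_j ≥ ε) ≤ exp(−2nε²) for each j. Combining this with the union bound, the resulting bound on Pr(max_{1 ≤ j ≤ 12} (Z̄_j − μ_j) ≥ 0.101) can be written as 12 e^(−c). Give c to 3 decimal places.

Union bound over the 12 events: Pr(max_{1 ≤ j ≤ 12} (Z̄_j − μ_j) ≥ 0.101) ≤ 12·exp(−2nε²) = 12 exp(−2·436·0.101²).
So c = 2·436·0.101² = 8.8953.

8.895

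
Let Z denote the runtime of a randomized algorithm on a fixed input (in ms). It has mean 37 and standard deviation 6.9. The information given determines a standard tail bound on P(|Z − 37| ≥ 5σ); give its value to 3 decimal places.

Mean and variance are known, so Chebyshev's inequality applies.
Chebyshev: P(|Z − μ| ≥ t) ≤ Var(Z)/t².
Var(Z) = σ² = 6.9² = 47.61.
t = 5·6.9 = 34.5.
Bound = 47.61 / 1190.25 = 0.0400.

0.040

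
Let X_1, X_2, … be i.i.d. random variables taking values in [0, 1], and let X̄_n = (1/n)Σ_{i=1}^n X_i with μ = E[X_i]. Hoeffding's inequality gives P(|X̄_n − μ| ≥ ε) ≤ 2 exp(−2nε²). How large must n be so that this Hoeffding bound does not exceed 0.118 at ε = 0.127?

Require 2·exp(−2nε²) ≤ 0.118, i.e. 2nε² ≥ ln(2/0.118) = 2.830218.
So n ≥ 2.830218 / (2·0.127²) = 87.737.
The smallest integer n is 88.

88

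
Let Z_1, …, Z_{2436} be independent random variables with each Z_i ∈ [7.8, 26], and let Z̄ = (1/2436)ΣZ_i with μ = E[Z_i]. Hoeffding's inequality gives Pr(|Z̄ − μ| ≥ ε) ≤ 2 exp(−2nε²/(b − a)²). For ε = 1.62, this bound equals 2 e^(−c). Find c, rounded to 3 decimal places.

c = 2nε²/(b − a)² = 2·2436·1.62² / 18.2² = 38.6006.

38.601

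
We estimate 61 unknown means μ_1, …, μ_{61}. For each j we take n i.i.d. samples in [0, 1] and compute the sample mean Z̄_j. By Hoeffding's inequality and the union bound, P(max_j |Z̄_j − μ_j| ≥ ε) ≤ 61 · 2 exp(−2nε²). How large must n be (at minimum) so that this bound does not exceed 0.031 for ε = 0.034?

3581

Need 2·61·exp(−2nε²) ≤ 0.031, i.e. exp(−2nε²) ≤ 0.031/122.
So 2nε² ≥ ln(122/0.031) = 8.277789.
Hence n ≥ 8.277789/(2·0.034²) = 3580.359.
The smallest integer n is 3581.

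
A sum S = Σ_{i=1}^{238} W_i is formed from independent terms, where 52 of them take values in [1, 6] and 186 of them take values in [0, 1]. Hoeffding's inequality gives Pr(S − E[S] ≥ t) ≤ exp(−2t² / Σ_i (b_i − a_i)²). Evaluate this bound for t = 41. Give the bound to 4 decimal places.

Σ(b_i − a_i)² = 52·5² + 186·1² = 1486.
Exponent = 2·41² / 1486 = 2.26245.
Bound = exp(−2.26245) = 0.10410.

0.1041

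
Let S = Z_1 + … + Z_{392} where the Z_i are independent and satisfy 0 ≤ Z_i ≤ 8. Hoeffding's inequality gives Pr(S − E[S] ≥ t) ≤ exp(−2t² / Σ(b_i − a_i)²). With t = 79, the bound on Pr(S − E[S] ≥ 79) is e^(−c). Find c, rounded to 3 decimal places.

Σ(b_i − a_i)² = 392·(8)² = 25088.
c = 2t²/25088 = 2·79²/25088 = 0.4975.

0.498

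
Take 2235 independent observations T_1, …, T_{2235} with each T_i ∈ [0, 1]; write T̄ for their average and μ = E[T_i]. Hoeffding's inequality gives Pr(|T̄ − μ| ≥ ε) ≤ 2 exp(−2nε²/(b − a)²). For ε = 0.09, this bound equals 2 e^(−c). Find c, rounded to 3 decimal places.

c = 2nε²/(b − a)² = 2·2235·0.09² / 1² = 36.2070.

36.207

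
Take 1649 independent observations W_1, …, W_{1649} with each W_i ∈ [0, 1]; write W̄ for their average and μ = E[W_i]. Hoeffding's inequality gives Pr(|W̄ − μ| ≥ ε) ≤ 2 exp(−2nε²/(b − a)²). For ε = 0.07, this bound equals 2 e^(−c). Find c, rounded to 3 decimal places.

c = 2nε²/(b − a)² = 2·1649·0.07² / 1² = 16.1602.

16.160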